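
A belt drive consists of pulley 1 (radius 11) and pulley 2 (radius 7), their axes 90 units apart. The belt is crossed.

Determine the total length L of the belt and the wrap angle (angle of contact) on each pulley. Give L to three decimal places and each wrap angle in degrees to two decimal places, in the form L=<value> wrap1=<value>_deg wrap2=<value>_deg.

L=240.161 wrap1=203.07_deg wrap2=203.07_deg

crossed belt: β = asin((r1+r2)/C) = asin(18/90) = 11.5370°
wrap1 = wrap2 = π + 2β = 203.0739°
tangent length = C·cosβ = 88.1816
L = (r1+r2)·wrap + 2·C·cosβ = 18·3.5443 + 2·88.1816 = 240.1608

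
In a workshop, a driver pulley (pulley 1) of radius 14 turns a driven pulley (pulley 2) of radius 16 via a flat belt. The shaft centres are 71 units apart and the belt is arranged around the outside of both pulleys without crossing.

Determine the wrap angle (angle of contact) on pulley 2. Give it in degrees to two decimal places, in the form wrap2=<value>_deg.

wrap2=183.23_deg

open belt: β = asin((r2−r1)/C) = asin(2/71) = 1.6142°
wrap1 = π − 2β = 176.7716°
wrap2 = π + 2β = 183.2284°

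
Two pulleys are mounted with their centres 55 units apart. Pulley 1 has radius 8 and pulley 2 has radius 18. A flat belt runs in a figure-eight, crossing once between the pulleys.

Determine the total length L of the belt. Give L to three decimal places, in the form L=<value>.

L=204.218

crossed belt: β = asin((r1+r2)/C) = asin(26/55) = 28.2115°
wrap1 = wrap2 = π + 2β = 236.4230°
tangent length = C·cosβ = 48.4665
L = (r1+r2)·wrap + 2·C·cosβ = 26·4.1264 + 2·48.4665 = 204.2183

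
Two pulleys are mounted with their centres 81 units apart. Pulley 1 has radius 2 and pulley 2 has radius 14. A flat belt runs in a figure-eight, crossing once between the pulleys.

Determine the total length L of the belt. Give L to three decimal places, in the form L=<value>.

L=215.436

crossed belt: β = asin((r1+r2)/C) = asin(16/81) = 11.3926°
wrap1 = wrap2 = π + 2β = 202.7852°
tangent length = C·cosβ = 79.4040
L = (r1+r2)·wrap + 2·C·cosβ = 16·3.5393 + 2·79.4040 = 215.4364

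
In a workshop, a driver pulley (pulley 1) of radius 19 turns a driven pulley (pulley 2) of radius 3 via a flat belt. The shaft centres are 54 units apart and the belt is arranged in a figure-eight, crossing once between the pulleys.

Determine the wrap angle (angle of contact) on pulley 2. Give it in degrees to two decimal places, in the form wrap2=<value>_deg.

crossed belt: β = asin((r1+r2)/C) = asin(22/54) = 24.0421°
wrap1 = wrap2 = π + 2β = 228.0842°

wrap2=228.08_deg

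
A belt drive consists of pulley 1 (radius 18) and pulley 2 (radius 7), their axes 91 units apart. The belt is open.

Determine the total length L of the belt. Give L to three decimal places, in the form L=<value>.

open belt: β = asin((r2−r1)/C) = asin(-11/91) = -6.9428°
wrap1 = π − 2β = 193.8857°
wrap2 = π + 2β = 166.1143°
tangent length = C·cosβ = 90.3327
L = r1·wrap1 + r2·wrap2 + 2·C·cosβ = 18·3.3839 + 7·2.8992 + 2·90.3327 = 261.8711

L=261.871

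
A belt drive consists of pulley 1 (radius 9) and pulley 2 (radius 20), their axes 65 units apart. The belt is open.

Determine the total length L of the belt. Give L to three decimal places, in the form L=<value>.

L=222.972

open belt: β = asin((r2−r1)/C) = asin(11/65) = 9.7431°
wrap1 = π − 2β = 160.5138°
wrap2 = π + 2β = 199.4862°
tangent length = C·cosβ = 64.0625
L = r1·wrap1 + r2·wrap2 + 2·C·cosβ = 9·2.8015 + 20·3.4817 + 2·64.0625 = 222.9722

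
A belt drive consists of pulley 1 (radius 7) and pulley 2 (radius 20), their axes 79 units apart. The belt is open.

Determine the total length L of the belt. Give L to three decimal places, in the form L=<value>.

open belt: β = asin((r2−r1)/C) = asin(13/79) = 9.4715°
wrap1 = π − 2β = 161.0570°
wrap2 = π + 2β = 198.9430°
tangent length = C·cosβ = 77.9230
L = r1·wrap1 + r2·wrap2 + 2·C·cosβ = 7·2.8110 + 20·3.4722 + 2·77.9230 = 244.9671

L=244.967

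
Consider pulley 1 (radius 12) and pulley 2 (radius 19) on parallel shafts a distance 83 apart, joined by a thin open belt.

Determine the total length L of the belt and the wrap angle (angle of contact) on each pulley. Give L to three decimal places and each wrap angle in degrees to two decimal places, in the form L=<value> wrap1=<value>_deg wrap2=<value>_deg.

open belt: β = asin((r2−r1)/C) = asin(7/83) = 4.8379°
wrap1 = π − 2β = 170.3242°
wrap2 = π + 2β = 189.6758°
tangent length = C·cosβ = 82.7043
L = r1·wrap1 + r2·wrap2 + 2·C·cosβ = 12·2.9727 + 19·3.3105 + 2·82.7043 = 263.9801

L=263.980 wrap1=170.32_deg wrap2=189.68_deg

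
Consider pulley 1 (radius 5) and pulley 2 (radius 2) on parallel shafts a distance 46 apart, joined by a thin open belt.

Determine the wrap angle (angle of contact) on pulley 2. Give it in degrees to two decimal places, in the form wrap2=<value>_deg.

wrap2=172.52_deg

open belt: β = asin((r2−r1)/C) = asin(-3/46) = -3.7393°
wrap1 = π − 2β = 187.4787°
wrap2 = π + 2β = 172.5213°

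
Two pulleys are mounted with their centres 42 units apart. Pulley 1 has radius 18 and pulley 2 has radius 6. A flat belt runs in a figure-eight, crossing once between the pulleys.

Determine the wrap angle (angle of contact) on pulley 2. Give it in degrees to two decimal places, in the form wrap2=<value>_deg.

crossed belt: β = asin((r1+r2)/C) = asin(24/42) = 34.8499°
wrap1 = wrap2 = π + 2β = 249.6998°

wrap2=249.70_deg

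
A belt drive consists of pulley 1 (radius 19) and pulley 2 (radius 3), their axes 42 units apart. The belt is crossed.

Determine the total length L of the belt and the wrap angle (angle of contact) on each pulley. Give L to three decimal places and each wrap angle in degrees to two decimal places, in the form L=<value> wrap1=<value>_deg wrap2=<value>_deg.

crossed belt: β = asin((r1+r2)/C) = asin(22/42) = 31.5881°
wrap1 = wrap2 = π + 2β = 243.1763°
tangent length = C·cosβ = 35.7771
L = (r1+r2)·wrap + 2·C·cosβ = 22·4.2442 + 2·35.7771 = 164.9272

L=164.927 wrap1=243.18_deg wrap2=243.18_deg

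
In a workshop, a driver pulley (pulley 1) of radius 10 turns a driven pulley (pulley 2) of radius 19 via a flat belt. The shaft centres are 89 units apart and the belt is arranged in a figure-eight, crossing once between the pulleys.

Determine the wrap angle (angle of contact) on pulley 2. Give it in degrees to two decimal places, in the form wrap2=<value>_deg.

crossed belt: β = asin((r1+r2)/C) = asin(29/89) = 19.0166°
wrap1 = wrap2 = π + 2β = 218.0333°

wrap2=218.03_deg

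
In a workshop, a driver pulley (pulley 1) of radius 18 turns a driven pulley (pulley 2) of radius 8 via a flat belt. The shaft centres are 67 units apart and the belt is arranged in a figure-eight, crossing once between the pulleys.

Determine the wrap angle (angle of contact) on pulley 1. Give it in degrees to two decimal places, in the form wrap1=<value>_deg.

crossed belt: β = asin((r1+r2)/C) = asin(26/67) = 22.8338°
wrap1 = wrap2 = π + 2β = 225.6676°

wrap1=225.67_deg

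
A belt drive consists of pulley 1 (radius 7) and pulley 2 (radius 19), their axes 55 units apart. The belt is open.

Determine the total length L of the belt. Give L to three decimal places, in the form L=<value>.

open belt: β = asin((r2−r1)/C) = asin(12/55) = 12.6023°
wrap1 = π − 2β = 154.7955°
wrap2 = π + 2β = 205.2045°
tangent length = C·cosβ = 53.6749
L = r1·wrap1 + r2·wrap2 + 2·C·cosβ = 7·2.7017 + 19·3.5815 + 2·53.6749 = 194.3101

L=194.310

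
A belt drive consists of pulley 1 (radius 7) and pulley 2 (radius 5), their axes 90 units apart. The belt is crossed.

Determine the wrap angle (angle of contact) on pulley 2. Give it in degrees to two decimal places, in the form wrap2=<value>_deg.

wrap2=195.32_deg

crossed belt: β = asin((r1+r2)/C) = asin(12/90) = 7.6623°
wrap1 = wrap2 = π + 2β = 195.3245°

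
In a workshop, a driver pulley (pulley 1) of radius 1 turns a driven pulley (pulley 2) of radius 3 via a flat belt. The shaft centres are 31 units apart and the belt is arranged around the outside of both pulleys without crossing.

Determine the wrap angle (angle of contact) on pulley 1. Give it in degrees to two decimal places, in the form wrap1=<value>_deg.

open belt: β = asin((r2−r1)/C) = asin(2/31) = 3.6991°
wrap1 = π − 2β = 172.6019°
wrap2 = π + 2β = 187.3981°

wrap1=172.60_deg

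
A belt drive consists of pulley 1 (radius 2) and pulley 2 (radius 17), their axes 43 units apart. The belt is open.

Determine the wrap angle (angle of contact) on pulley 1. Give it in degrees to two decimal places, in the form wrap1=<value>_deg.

wrap1=139.17_deg

open belt: β = asin((r2−r1)/C) = asin(15/43) = 20.4162°
wrap1 = π − 2β = 139.1676°
wrap2 = π + 2β = 220.8324°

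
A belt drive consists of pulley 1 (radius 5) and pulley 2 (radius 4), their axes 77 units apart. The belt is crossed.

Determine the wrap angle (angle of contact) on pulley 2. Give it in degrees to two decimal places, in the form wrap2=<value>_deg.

crossed belt: β = asin((r1+r2)/C) = asin(9/77) = 6.7123°
wrap1 = wrap2 = π + 2β = 193.4245°

wrap2=193.42_deg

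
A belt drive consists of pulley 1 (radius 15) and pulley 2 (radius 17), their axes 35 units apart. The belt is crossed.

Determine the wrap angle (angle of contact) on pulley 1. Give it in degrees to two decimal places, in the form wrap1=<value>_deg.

wrap1=312.21_deg

crossed belt: β = asin((r1+r2)/C) = asin(32/35) = 66.1045°
wrap1 = wrap2 = π + 2β = 312.2090°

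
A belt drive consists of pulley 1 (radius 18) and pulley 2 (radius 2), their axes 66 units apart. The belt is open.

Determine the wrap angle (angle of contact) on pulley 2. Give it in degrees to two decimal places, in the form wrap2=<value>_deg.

open belt: β = asin((r2−r1)/C) = asin(-16/66) = -14.0297°
wrap1 = π − 2β = 208.0593°
wrap2 = π + 2β = 151.9407°

wrap2=151.94_deg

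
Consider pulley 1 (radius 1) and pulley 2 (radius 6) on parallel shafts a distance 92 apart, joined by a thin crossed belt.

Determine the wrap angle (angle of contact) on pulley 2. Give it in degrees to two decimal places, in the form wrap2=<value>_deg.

crossed belt: β = asin((r1+r2)/C) = asin(7/92) = 4.3637°
wrap1 = wrap2 = π + 2β = 188.7274°

wrap2=188.73_deg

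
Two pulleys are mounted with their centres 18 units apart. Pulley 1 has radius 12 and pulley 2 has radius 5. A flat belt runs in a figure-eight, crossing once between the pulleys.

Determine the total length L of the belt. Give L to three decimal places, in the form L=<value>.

L=107.260

crossed belt: β = asin((r1+r2)/C) = asin(17/18) = 70.8119°
wrap1 = wrap2 = π + 2β = 321.6237°
tangent length = C·cosβ = 5.9161
L = (r1+r2)·wrap + 2·C·cosβ = 17·5.6134 + 2·5.9161 = 107.2598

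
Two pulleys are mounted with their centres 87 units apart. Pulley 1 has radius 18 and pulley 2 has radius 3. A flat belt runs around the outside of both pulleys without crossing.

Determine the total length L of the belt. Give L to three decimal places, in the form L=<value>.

open belt: β = asin((r2−r1)/C) = asin(-15/87) = -9.9282°
wrap1 = π − 2β = 199.8564°
wrap2 = π + 2β = 160.1436°
tangent length = C·cosβ = 85.6971
L = r1·wrap1 + r2·wrap2 + 2·C·cosβ = 18·3.4882 + 3·2.7950 + 2·85.6971 = 242.5661

L=242.566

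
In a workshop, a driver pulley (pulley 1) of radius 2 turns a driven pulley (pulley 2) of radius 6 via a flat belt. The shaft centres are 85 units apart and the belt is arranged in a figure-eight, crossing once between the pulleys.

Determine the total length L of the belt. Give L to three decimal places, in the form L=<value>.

crossed belt: β = asin((r1+r2)/C) = asin(8/85) = 5.4005°
wrap1 = wrap2 = π + 2β = 190.8011°
tangent length = C·cosβ = 84.6227
L = (r1+r2)·wrap + 2·C·cosβ = 8·3.3301 + 2·84.6227 = 195.8862

L=195.886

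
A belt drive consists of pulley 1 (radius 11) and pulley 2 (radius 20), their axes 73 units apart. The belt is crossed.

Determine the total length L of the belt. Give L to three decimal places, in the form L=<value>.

L=256.763

crossed belt: β = asin((r1+r2)/C) = asin(31/73) = 25.1290°
wrap1 = wrap2 = π + 2β = 230.2580°
tangent length = C·cosβ = 66.0908
L = (r1+r2)·wrap + 2·C·cosβ = 31·4.0188 + 2·66.0908 = 256.7632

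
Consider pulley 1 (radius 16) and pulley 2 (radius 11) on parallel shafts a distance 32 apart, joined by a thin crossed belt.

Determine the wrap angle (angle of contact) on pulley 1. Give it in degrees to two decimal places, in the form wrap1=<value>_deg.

crossed belt: β = asin((r1+r2)/C) = asin(27/32) = 57.5383°
wrap1 = wrap2 = π + 2β = 295.0765°

wrap1=295.08_deg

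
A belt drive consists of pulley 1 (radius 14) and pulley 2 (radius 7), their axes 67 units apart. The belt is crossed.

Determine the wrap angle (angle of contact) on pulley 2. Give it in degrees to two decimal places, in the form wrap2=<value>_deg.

crossed belt: β = asin((r1+r2)/C) = asin(21/67) = 18.2662°
wrap1 = wrap2 = π + 2β = 216.5325°

wrap2=216.53_deg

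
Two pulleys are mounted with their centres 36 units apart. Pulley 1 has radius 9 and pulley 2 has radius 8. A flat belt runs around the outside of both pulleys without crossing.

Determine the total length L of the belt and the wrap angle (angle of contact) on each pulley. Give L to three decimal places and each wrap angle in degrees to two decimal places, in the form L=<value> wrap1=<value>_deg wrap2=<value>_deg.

open belt: β = asin((r2−r1)/C) = asin(-1/36) = -1.5918°
wrap1 = π − 2β = 183.1835°
wrap2 = π + 2β = 176.8165°
tangent length = C·cosβ = 35.9861
L = r1·wrap1 + r2·wrap2 + 2·C·cosβ = 9·3.1972 + 8·3.0860 + 2·35.9861 = 125.4349

L=125.435 wrap1=183.18_deg wrap2=176.82_deg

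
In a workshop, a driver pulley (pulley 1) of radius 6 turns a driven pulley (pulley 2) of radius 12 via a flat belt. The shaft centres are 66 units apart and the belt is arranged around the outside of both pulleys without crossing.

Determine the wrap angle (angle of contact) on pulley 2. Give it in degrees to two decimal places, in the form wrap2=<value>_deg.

open belt: β = asin((r2−r1)/C) = asin(6/66) = 5.2159°
wrap1 = π − 2β = 169.5682°
wrap2 = π + 2β = 190.4318°

wrap2=190.43_deg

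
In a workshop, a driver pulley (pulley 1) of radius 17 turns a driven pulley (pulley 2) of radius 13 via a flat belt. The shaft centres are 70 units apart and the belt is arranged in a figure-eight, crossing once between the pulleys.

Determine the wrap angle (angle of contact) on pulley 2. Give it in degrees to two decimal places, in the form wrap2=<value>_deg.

wrap2=230.75_deg

crossed belt: β = asin((r1+r2)/C) = asin(30/70) = 25.3769°
wrap1 = wrap2 = π + 2β = 230.7539°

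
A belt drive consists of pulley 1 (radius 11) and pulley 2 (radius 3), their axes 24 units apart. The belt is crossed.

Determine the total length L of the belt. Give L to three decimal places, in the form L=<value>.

L=100.409

crossed belt: β = asin((r1+r2)/C) = asin(14/24) = 35.6853°
wrap1 = wrap2 = π + 2β = 251.3707°
tangent length = C·cosβ = 19.4936
L = (r1+r2)·wrap + 2·C·cosβ = 14·4.3872 + 2·19.4936 = 100.4086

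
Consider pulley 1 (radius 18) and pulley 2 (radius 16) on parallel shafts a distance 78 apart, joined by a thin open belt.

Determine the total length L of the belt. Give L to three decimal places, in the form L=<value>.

open belt: β = asin((r2−r1)/C) = asin(-2/78) = -1.4693°
wrap1 = π − 2β = 182.9386°
wrap2 = π + 2β = 177.0614°
tangent length = C·cosβ = 77.9744
L = r1·wrap1 + r2·wrap2 + 2·C·cosβ = 18·3.1929 + 16·3.0903 + 2·77.9744 = 262.8654

L=262.865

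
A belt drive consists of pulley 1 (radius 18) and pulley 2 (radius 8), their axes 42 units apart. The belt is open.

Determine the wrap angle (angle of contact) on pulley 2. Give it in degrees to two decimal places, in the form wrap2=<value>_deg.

open belt: β = asin((r2−r1)/C) = asin(-10/42) = -13.7741°
wrap1 = π − 2β = 207.5483°
wrap2 = π + 2β = 152.4517°

wrap2=152.45_deg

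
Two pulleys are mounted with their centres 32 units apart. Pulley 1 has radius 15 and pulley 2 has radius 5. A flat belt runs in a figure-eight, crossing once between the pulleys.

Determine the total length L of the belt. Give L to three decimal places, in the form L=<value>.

crossed belt: β = asin((r1+r2)/C) = asin(20/32) = 38.6822°
wrap1 = wrap2 = π + 2β = 257.3644°
tangent length = C·cosβ = 24.9800
L = (r1+r2)·wrap + 2·C·cosβ = 20·4.4919 + 2·24.9800 = 139.7971

L=139.797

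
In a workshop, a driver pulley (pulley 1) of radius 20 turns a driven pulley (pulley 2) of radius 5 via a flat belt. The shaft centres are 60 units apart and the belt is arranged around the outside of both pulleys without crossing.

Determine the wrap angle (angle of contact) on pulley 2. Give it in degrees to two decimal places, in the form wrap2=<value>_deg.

open belt: β = asin((r2−r1)/C) = asin(-15/60) = -14.4775°
wrap1 = π − 2β = 208.9550°
wrap2 = π + 2β = 151.0450°

wrap2=151.04_deg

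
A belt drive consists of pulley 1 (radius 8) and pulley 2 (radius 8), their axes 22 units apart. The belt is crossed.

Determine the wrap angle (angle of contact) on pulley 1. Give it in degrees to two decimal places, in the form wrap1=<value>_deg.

crossed belt: β = asin((r1+r2)/C) = asin(16/22) = 46.6582°
wrap1 = wrap2 = π + 2β = 273.3165°

wrap1=273.32_deg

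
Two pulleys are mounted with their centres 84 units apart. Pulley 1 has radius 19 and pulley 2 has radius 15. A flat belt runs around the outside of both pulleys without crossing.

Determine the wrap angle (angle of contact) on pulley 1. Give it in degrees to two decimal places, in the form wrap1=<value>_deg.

wrap1=185.46_deg

open belt: β = asin((r2−r1)/C) = asin(-4/84) = -2.7294°
wrap1 = π − 2β = 185.4588°
wrap2 = π + 2β = 174.5412°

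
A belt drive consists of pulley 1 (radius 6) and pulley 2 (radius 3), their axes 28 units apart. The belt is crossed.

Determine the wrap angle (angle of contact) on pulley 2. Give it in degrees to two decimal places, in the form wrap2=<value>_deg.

wrap2=217.50_deg

crossed belt: β = asin((r1+r2)/C) = asin(9/28) = 18.7493°
wrap1 = wrap2 = π + 2β = 217.4987°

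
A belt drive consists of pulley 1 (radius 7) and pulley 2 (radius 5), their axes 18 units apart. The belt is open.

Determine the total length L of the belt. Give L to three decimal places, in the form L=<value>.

L=73.922

open belt: β = asin((r2−r1)/C) = asin(-2/18) = -6.3794°
wrap1 = π − 2β = 192.7587°
wrap2 = π + 2β = 167.2413°
tangent length = C·cosβ = 17.8885
L = r1·wrap1 + r2·wrap2 + 2·C·cosβ = 7·3.3643 + 5·2.9189 + 2·17.8885 = 73.9216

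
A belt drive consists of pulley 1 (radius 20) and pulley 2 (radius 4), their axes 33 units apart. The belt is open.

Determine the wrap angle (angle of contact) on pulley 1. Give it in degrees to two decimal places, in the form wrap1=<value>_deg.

wrap1=238.01_deg

open belt: β = asin((r2−r1)/C) = asin(-16/33) = -29.0025°
wrap1 = π − 2β = 238.0051°
wrap2 = π + 2β = 121.9949°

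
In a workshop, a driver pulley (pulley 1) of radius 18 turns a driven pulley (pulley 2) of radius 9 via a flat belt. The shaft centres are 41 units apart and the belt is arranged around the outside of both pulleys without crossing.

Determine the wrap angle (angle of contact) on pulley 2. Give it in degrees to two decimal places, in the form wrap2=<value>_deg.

open belt: β = asin((r2−r1)/C) = asin(-9/41) = -12.6804°
wrap1 = π − 2β = 205.3608°
wrap2 = π + 2β = 154.6392°

wrap2=154.64_deg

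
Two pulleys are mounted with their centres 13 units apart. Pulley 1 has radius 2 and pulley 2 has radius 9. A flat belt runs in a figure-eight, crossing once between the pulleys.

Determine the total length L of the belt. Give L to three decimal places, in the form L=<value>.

L=70.606

crossed belt: β = asin((r1+r2)/C) = asin(11/13) = 57.7958°
wrap1 = wrap2 = π + 2β = 295.5915°
tangent length = C·cosβ = 6.9282
L = (r1+r2)·wrap + 2·C·cosβ = 11·5.1590 + 2·6.9282 = 70.6059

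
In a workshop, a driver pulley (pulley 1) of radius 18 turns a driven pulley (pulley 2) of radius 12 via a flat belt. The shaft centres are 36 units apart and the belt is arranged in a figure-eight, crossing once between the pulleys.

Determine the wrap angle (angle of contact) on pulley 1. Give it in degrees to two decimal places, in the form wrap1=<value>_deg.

wrap1=292.89_deg

crossed belt: β = asin((r1+r2)/C) = asin(30/36) = 56.4427°
wrap1 = wrap2 = π + 2β = 292.8854°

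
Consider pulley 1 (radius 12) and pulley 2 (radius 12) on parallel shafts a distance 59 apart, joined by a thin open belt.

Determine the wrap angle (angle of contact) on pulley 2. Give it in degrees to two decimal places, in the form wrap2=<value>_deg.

wrap2=180.00_deg

open belt: β = asin((r2−r1)/C) = asin(0/59) = 0.0000°
wrap1 = π − 2β = 180.0000°
wrap2 = π + 2β = 180.0000°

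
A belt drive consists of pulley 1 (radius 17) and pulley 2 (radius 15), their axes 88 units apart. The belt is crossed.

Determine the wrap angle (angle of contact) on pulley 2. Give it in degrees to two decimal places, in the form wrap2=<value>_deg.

wrap2=222.65_deg

crossed belt: β = asin((r1+r2)/C) = asin(32/88) = 21.3237°
wrap1 = wrap2 = π + 2β = 222.6474°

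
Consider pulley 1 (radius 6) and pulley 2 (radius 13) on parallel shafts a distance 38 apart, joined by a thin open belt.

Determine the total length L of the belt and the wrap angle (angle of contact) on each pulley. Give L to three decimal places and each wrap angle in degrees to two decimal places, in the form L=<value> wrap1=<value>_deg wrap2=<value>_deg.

open belt: β = asin((r2−r1)/C) = asin(7/38) = 10.6151°
wrap1 = π − 2β = 158.7698°
wrap2 = π + 2β = 201.2302°
tangent length = C·cosβ = 37.3497
L = r1·wrap1 + r2·wrap2 + 2·C·cosβ = 6·2.7711 + 13·3.5121 + 2·37.3497 = 136.9834

L=136.983 wrap1=158.77_deg wrap2=201.23_deg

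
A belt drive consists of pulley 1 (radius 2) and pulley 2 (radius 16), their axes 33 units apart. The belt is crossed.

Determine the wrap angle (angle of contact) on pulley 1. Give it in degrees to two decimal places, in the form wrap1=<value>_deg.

crossed belt: β = asin((r1+r2)/C) = asin(18/33) = 33.0557°
wrap1 = wrap2 = π + 2β = 246.1115°

wrap1=246.11_deg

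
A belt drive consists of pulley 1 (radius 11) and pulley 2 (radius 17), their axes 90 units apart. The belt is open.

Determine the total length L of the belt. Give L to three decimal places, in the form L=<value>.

L=268.365

open belt: β = asin((r2−r1)/C) = asin(6/90) = 3.8226°
wrap1 = π − 2β = 172.3549°
wrap2 = π + 2β = 187.6451°
tangent length = C·cosβ = 89.7998
L = r1·wrap1 + r2·wrap2 + 2·C·cosβ = 11·3.0082 + 17·3.2750 + 2·89.7998 = 268.3647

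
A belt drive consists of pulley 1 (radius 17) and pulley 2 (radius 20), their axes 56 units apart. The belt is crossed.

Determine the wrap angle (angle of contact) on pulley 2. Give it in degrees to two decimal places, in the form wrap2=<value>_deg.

crossed belt: β = asin((r1+r2)/C) = asin(37/56) = 41.3544°
wrap1 = wrap2 = π + 2β = 262.7087°

wrap2=262.71_deg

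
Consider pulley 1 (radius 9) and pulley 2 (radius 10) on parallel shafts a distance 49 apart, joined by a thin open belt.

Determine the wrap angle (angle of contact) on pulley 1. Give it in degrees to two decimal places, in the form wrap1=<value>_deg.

open belt: β = asin((r2−r1)/C) = asin(1/49) = 1.1694°
wrap1 = π − 2β = 177.6612°
wrap2 = π + 2β = 182.3388°

wrap1=177.66_deg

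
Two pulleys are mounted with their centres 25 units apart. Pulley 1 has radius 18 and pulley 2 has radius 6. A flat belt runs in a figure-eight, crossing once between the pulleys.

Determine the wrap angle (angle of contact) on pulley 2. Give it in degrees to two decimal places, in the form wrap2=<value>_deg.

crossed belt: β = asin((r1+r2)/C) = asin(24/25) = 73.7398°
wrap1 = wrap2 = π + 2β = 327.4796°

wrap2=327.48_deg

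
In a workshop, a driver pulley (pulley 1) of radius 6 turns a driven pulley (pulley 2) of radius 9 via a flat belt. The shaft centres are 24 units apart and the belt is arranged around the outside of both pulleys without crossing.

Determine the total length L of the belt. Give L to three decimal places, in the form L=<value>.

open belt: β = asin((r2−r1)/C) = asin(3/24) = 7.1808°
wrap1 = π − 2β = 165.6385°
wrap2 = π + 2β = 194.3615°
tangent length = C·cosβ = 23.8118
L = r1·wrap1 + r2·wrap2 + 2·C·cosβ = 6·2.8909 + 9·3.3922 + 2·23.8118 = 95.4994

L=95.499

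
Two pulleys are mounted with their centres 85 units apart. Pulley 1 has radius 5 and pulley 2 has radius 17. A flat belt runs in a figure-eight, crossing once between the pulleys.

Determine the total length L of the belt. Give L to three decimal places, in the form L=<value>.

L=244.842

crossed belt: β = asin((r1+r2)/C) = asin(22/85) = 15.0003°
wrap1 = wrap2 = π + 2β = 210.0005°
tangent length = C·cosβ = 82.1036
L = (r1+r2)·wrap + 2·C·cosβ = 22·3.6652 + 2·82.1036 = 244.8416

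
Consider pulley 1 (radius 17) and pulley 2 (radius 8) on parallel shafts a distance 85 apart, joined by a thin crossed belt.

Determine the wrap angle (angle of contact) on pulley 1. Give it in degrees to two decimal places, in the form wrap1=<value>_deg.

wrap1=214.21_deg

crossed belt: β = asin((r1+r2)/C) = asin(25/85) = 17.1046°
wrap1 = wrap2 = π + 2β = 214.2093°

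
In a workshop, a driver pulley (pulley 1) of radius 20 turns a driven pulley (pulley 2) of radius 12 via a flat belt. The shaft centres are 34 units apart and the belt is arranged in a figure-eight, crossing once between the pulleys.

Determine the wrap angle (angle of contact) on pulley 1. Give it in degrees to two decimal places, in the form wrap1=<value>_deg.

crossed belt: β = asin((r1+r2)/C) = asin(32/34) = 70.2501°
wrap1 = wrap2 = π + 2β = 320.5002°

wrap1=320.50_deg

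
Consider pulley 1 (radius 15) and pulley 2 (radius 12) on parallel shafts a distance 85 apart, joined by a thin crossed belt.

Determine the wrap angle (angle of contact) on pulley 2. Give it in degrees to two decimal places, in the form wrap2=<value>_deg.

crossed belt: β = asin((r1+r2)/C) = asin(27/85) = 18.5207°
wrap1 = wrap2 = π + 2β = 217.0414°

wrap2=217.04_deg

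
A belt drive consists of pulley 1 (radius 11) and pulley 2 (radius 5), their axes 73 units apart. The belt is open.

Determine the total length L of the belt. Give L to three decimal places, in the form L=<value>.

L=196.759

open belt: β = asin((r2−r1)/C) = asin(-6/73) = -4.7146°
wrap1 = π − 2β = 189.4291°
wrap2 = π + 2β = 170.5709°
tangent length = C·cosβ = 72.7530
L = r1·wrap1 + r2·wrap2 + 2·C·cosβ = 11·3.3062 + 5·2.9770 + 2·72.7530 = 196.7589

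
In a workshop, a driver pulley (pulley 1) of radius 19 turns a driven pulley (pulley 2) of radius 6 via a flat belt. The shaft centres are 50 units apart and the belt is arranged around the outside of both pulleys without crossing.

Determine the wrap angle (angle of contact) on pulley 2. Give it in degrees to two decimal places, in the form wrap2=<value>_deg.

wrap2=149.86_deg

open belt: β = asin((r2−r1)/C) = asin(-13/50) = -15.0701°
wrap1 = π − 2β = 210.1401°
wrap2 = π + 2β = 149.8599°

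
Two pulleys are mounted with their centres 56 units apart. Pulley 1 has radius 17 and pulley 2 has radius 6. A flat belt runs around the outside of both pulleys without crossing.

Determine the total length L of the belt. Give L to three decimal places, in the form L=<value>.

open belt: β = asin((r2−r1)/C) = asin(-11/56) = -11.3282°
wrap1 = π − 2β = 202.6564°
wrap2 = π + 2β = 157.3436°
tangent length = C·cosβ = 54.9090
L = r1·wrap1 + r2·wrap2 + 2·C·cosβ = 17·3.5370 + 6·2.7462 + 2·54.9090 = 186.4244

L=186.424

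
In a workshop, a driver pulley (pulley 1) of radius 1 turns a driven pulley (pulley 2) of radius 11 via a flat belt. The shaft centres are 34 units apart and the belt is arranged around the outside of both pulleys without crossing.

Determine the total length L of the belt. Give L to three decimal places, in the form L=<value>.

L=108.662

open belt: β = asin((r2−r1)/C) = asin(10/34) = 17.1046°
wrap1 = π − 2β = 145.7907°
wrap2 = π + 2β = 214.2093°
tangent length = C·cosβ = 32.4962
L = r1·wrap1 + r2·wrap2 + 2·C·cosβ = 1·2.5445 + 11·3.7387 + 2·32.4962 = 108.6621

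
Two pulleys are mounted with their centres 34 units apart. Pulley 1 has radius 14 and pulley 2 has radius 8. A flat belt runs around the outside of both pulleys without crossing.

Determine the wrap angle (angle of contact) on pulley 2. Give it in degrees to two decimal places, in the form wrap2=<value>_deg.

wrap2=159.67_deg

open belt: β = asin((r2−r1)/C) = asin(-6/34) = -10.1642°
wrap1 = π − 2β = 200.3285°
wrap2 = π + 2β = 159.6715°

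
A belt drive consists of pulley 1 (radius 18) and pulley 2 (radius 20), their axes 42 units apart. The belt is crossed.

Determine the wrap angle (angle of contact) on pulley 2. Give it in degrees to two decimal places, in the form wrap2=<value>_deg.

crossed belt: β = asin((r1+r2)/C) = asin(38/42) = 64.7912°
wrap1 = wrap2 = π + 2β = 309.5825°

wrap2=309.58_deg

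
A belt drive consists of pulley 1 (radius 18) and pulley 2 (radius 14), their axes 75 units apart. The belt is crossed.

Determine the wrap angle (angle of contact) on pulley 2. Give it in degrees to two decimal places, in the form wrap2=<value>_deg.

wrap2=230.51_deg

crossed belt: β = asin((r1+r2)/C) = asin(32/75) = 25.2562°
wrap1 = wrap2 = π + 2β = 230.5124°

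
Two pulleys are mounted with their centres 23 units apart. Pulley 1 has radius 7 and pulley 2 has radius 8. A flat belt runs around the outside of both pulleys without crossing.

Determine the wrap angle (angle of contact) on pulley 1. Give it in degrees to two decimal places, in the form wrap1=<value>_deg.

wrap1=175.02_deg

open belt: β = asin((r2−r1)/C) = asin(1/23) = 2.4919°
wrap1 = π − 2β = 175.0162°
wrap2 = π + 2β = 184.9838°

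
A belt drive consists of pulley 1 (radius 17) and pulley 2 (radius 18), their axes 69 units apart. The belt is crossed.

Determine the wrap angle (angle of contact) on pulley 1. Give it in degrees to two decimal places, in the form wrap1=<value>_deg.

crossed belt: β = asin((r1+r2)/C) = asin(35/69) = 30.4806°
wrap1 = wrap2 = π + 2β = 240.9612°

wrap1=240.96_deg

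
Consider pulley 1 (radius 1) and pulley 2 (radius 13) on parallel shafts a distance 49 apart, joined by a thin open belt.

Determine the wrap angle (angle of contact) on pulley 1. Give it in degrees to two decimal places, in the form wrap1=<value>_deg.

wrap1=151.65_deg

open belt: β = asin((r2−r1)/C) = asin(12/49) = 14.1758°
wrap1 = π − 2β = 151.6484°
wrap2 = π + 2β = 208.3516°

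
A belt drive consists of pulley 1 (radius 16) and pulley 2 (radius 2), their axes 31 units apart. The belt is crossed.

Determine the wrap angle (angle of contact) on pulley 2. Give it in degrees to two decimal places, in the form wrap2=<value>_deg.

wrap2=250.99_deg

crossed belt: β = asin((r1+r2)/C) = asin(18/31) = 35.4959°
wrap1 = wrap2 = π + 2β = 250.9919°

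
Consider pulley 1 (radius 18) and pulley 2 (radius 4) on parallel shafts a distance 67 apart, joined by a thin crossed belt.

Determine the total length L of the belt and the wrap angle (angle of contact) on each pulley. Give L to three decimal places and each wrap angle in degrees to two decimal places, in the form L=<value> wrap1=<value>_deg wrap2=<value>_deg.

crossed belt: β = asin((r1+r2)/C) = asin(22/67) = 19.1692°
wrap1 = wrap2 = π + 2β = 218.3383°
tangent length = C·cosβ = 63.2851
L = (r1+r2)·wrap + 2·C·cosβ = 22·3.8107 + 2·63.2851 = 210.4060

L=210.406 wrap1=218.34_deg wrap2=218.34_deg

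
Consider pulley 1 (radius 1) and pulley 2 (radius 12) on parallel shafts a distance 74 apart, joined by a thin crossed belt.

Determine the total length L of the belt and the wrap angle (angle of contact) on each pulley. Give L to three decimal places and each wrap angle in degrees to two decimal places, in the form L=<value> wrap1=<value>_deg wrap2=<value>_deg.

crossed belt: β = asin((r1+r2)/C) = asin(13/74) = 10.1180°
wrap1 = wrap2 = π + 2β = 200.2360°
tangent length = C·cosβ = 72.8492
L = (r1+r2)·wrap + 2·C·cosβ = 13·3.4948 + 2·72.8492 = 191.1304

L=191.130 wrap1=200.24_deg wrap2=200.24_deg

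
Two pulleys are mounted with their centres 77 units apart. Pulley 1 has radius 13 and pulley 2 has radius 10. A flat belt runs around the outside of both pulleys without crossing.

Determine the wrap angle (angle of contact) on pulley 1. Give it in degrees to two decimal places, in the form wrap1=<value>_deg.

open belt: β = asin((r2−r1)/C) = asin(-3/77) = -2.2329°
wrap1 = π − 2β = 184.4657°
wrap2 = π + 2β = 175.5343°

wrap1=184.47_deg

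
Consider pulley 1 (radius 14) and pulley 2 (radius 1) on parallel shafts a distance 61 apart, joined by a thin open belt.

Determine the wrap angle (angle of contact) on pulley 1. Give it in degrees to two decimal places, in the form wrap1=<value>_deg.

open belt: β = asin((r2−r1)/C) = asin(-13/61) = -12.3049°
wrap1 = π − 2β = 204.6099°
wrap2 = π + 2β = 155.3901°

wrap1=204.61_deg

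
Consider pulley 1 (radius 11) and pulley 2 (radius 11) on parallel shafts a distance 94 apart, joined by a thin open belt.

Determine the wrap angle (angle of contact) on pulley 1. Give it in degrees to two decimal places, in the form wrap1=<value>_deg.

open belt: β = asin((r2−r1)/C) = asin(0/94) = 0.0000°
wrap1 = π − 2β = 180.0000°
wrap2 = π + 2β = 180.0000°

wrap1=180.00_deg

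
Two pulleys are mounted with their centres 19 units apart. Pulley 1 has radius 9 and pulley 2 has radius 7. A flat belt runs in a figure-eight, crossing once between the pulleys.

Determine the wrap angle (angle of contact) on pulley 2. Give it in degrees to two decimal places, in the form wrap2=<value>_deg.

wrap2=294.73_deg

crossed belt: β = asin((r1+r2)/C) = asin(16/19) = 57.3631°
wrap1 = wrap2 = π + 2β = 294.7262°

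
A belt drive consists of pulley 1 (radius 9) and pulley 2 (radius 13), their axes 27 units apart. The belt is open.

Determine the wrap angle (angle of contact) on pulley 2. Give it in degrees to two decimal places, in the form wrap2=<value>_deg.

open belt: β = asin((r2−r1)/C) = asin(4/27) = 8.5196°
wrap1 = π − 2β = 162.9608°
wrap2 = π + 2β = 197.0392°

wrap2=197.04_deg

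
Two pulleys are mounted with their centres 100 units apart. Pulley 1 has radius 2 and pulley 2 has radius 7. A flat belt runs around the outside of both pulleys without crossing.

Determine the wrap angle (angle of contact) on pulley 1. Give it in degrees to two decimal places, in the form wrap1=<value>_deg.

wrap1=174.27_deg

open belt: β = asin((r2−r1)/C) = asin(5/100) = 2.8660°
wrap1 = π − 2β = 174.2680°
wrap2 = π + 2β = 185.7320°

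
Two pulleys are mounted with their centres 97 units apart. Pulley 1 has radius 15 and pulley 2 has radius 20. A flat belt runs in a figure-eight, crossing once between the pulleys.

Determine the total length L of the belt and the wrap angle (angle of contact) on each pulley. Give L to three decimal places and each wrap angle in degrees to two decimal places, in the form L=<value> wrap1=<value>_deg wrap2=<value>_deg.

L=316.727 wrap1=222.30_deg wrap2=222.30_deg

crossed belt: β = asin((r1+r2)/C) = asin(35/97) = 21.1509°
wrap1 = wrap2 = π + 2β = 222.3017°
tangent length = C·cosβ = 90.4655
L = (r1+r2)·wrap + 2·C·cosβ = 35·3.8799 + 2·90.4655 = 316.7273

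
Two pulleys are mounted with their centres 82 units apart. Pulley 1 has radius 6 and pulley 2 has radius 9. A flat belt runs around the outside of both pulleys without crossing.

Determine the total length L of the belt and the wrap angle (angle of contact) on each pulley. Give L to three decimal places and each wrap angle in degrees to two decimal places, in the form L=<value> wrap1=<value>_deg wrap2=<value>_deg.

L=211.234 wrap1=175.81_deg wrap2=184.19_deg

open belt: β = asin((r2−r1)/C) = asin(3/82) = 2.0967°
wrap1 = π − 2β = 175.8067°
wrap2 = π + 2β = 184.1933°
tangent length = C·cosβ = 81.9451
L = r1·wrap1 + r2·wrap2 + 2·C·cosβ = 6·3.0684 + 9·3.2148 + 2·81.9451 = 211.2337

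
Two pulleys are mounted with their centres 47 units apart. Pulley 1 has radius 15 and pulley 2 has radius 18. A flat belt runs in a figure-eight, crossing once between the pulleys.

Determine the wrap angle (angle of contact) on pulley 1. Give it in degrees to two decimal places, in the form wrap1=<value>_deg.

wrap1=269.20_deg

crossed belt: β = asin((r1+r2)/C) = asin(33/47) = 44.5980°
wrap1 = wrap2 = π + 2β = 269.1959°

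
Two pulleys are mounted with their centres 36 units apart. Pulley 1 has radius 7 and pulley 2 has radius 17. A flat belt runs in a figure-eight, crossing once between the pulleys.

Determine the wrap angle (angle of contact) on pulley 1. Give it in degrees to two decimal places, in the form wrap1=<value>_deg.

wrap1=263.62_deg

crossed belt: β = asin((r1+r2)/C) = asin(24/36) = 41.8103°
wrap1 = wrap2 = π + 2β = 263.6206°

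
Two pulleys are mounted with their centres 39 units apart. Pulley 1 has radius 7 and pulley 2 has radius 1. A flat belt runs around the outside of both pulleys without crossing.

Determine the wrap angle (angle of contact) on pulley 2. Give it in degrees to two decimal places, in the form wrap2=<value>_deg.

wrap2=162.30_deg

open belt: β = asin((r2−r1)/C) = asin(-6/39) = -8.8499°
wrap1 = π − 2β = 197.6998°
wrap2 = π + 2β = 162.3002°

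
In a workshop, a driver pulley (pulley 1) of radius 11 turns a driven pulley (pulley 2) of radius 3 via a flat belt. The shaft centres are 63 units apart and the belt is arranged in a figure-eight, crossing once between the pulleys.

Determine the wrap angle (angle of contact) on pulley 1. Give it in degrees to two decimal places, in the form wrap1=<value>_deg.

crossed belt: β = asin((r1+r2)/C) = asin(14/63) = 12.8396°
wrap1 = wrap2 = π + 2β = 205.6792°

wrap1=205.68_deg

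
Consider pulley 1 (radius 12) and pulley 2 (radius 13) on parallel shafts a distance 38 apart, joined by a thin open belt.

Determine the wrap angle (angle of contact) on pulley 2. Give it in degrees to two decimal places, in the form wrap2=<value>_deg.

wrap2=183.02_deg

open belt: β = asin((r2−r1)/C) = asin(1/38) = 1.5080°
wrap1 = π − 2β = 176.9841°
wrap2 = π + 2β = 183.0159°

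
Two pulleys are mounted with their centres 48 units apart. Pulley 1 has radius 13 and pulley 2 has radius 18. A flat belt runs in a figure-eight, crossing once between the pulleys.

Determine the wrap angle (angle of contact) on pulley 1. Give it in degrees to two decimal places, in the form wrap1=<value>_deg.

wrap1=260.46_deg

crossed belt: β = asin((r1+r2)/C) = asin(31/48) = 40.2282°
wrap1 = wrap2 = π + 2β = 260.4564°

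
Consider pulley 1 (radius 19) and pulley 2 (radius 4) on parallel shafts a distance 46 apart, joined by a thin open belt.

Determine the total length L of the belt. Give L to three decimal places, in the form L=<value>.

open belt: β = asin((r2−r1)/C) = asin(-15/46) = -19.0314°
wrap1 = π − 2β = 218.0629°
wrap2 = π + 2β = 141.9371°
tangent length = C·cosβ = 43.4856
L = r1·wrap1 + r2·wrap2 + 2·C·cosβ = 19·3.8059 + 4·2.4773 + 2·43.4856 = 169.1927

L=169.193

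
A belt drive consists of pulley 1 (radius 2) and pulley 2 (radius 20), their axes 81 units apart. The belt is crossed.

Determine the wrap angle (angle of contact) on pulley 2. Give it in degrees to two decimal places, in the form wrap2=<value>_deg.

crossed belt: β = asin((r1+r2)/C) = asin(22/81) = 15.7598°
wrap1 = wrap2 = π + 2β = 211.5196°

wrap2=211.52_deg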